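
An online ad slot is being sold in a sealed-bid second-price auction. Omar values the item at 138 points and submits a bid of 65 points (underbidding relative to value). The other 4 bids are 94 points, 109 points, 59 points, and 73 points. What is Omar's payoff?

Payoff = 0 points.

Highest competing bid: 109 points.
Omar's bid 65 points is not the highest, so Omar loses, pays nothing, and earns zero payoff.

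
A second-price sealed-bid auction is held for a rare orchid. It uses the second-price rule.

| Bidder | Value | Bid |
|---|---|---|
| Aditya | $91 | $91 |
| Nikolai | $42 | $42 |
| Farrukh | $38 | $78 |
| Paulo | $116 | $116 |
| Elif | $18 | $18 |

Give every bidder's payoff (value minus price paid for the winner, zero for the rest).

Sorted high to low: Paulo $116, then Aditya $91, then Farrukh $78, then Nikolai $42, then Elif $18.
Paulo has the top bid and wins; the price is the second-highest bid, $91.
Paulo's payoff = $116 − $91 = $25. All other bidders lose, so their payoff is 0.

Payoffs: Aditya $0, Nikolai $0, Farrukh $0, Paulo $25, Elif $0.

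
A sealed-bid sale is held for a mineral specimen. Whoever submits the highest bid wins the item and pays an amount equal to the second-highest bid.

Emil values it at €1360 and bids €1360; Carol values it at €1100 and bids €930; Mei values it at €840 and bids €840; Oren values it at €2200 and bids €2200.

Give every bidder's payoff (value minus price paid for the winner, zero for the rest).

Emil €0, Carol €0, Mei €0, Oren €840.

Ranking the bids: Oren €2200; Emil €1360; Carol €930; Mei €840.
Oren has the top bid and wins; the price is the second-highest bid, €1360.
Oren's payoff = €2200 − €1360 = €840. All other bidders lose, so their payoff is 0.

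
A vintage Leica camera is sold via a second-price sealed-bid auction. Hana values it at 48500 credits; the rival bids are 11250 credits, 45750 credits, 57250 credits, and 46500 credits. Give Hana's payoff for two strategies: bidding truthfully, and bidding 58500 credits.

The highest competing bid is 57250 credits.
Bidding truthfully at 48500 credits: the top bid is 57250 credits (a rival), so Hana loses. Payoff = 0 credits.
Bidding 58500 credits: Hana has the top bid, wins, and pays the second-highest bid 57250 credits. Payoff = 48500 credits − 57250 credits = -8750 credits.

(a) 0 credits  (b) -8750 credits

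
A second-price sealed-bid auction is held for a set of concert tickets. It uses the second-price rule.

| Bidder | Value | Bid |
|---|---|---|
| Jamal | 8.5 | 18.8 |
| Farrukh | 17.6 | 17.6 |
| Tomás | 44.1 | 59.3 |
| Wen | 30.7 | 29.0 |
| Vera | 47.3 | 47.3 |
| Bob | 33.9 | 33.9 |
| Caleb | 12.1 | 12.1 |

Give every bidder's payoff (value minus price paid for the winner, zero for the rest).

Jamal 0.0, Farrukh 0.0, Tomás -3.2, Wen 0.0, Vera 0.0, Bob 0.0, Caleb 0.0.

Ranking the bids: Tomás 59.3, then Vera 47.3, then Bob 33.9, then Wen 29.0, then Jamal 18.8, then Farrukh 17.6, then Caleb 12.1.
Tomás has the top bid and wins; the price is the second-highest bid, 47.3.
Tomás's payoff = 44.1 − 47.3 = -3.2. All other bidders lose, so their payoff is 0.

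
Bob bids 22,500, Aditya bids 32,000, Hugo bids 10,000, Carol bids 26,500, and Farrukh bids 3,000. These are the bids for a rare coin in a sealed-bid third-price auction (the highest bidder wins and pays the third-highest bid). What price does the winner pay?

Ordered from highest: Aditya 32,000 > Carol 26,500 > Bob 22,500 > Hugo 10,000 > Farrukh 3,000.
Aditya is the highest bidder, so Aditya wins.
Under the third-price rule, the price is the third-highest bid: 22,500.

The winner pays 22,500.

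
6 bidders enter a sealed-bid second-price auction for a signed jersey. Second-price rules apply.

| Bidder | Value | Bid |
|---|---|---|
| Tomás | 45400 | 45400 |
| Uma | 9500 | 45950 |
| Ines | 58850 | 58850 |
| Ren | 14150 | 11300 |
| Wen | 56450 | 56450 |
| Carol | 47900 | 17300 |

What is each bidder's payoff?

Tomás 0, Uma 0, Ines 2400, Ren 0, Wen 0, Carol 0.

Ranking the bids: Ines 58850; Wen 56450; Uma 45950; Tomás 45400; Carol 17300; Ren 11300.
Ines has the top bid and wins; the price is the second-highest bid, 56450.
Ines's payoff = 58850 − 56450 = 2400. All other bidders lose, so their payoff is 0.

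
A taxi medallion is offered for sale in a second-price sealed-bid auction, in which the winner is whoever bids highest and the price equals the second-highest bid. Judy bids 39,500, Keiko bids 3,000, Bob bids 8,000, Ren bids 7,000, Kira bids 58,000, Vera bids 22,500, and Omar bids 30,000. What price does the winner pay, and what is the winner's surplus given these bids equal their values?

Ordered from highest: Kira 58,000 > Judy 39,500 > Omar 30,000 > Vera 22,500 > Bob 8,000 > Ren 7,000 > Keiko 3,000.
Kira is the highest bidder, so Kira wins.
Under the second-price rule, the price is the second-highest bid: 39,500.
Surplus = 58,000 − 39,500 = 18,500.

The winner pays 39,500 for a surplus of 18,500.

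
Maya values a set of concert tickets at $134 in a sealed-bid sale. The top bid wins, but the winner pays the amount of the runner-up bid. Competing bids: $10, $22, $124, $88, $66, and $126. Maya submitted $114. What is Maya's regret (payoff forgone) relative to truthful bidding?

Regret: $8.

The highest competing bid is $126.
Bidding truthfully at $134: Maya has the top bid, wins, and pays the second-highest bid $126. Payoff = $134 − $126 = $8.
Bidding $114: the top bid is $126 (a rival), so Maya loses. Payoff = $0.
Regret = truthful payoff − actual payoff = $8 − $0 = $8.
This is the dominant-strategy logic: truthful bidding weakly beats any alternative.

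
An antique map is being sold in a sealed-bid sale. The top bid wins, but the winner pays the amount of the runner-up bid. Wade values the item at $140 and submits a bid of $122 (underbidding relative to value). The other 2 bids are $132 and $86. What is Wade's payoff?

Payoff = $0.

Highest competing bid: $132.
Wade's bid $122 is not the highest, so Wade loses, pays nothing, and earns zero payoff.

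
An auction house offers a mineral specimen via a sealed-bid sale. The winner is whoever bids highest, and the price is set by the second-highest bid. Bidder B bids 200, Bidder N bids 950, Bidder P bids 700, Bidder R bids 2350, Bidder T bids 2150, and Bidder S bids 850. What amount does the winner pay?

Ranking the bids: Bidder R 2350; Bidder T 2150; Bidder N 950; Bidder S 850; Bidder P 700; Bidder B 200.
Bidder R has the highest bid, so Bidder R wins.
The second-highest bid is 2150, so that is what Bidder R pays.

2150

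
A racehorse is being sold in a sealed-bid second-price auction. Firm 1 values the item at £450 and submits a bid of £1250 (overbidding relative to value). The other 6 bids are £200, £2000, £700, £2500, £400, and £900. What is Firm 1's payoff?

£0

Highest competing bid: £2500.
Firm 1's bid £1250 is not the highest, so Firm 1 loses, pays nothing, and earns zero payoff.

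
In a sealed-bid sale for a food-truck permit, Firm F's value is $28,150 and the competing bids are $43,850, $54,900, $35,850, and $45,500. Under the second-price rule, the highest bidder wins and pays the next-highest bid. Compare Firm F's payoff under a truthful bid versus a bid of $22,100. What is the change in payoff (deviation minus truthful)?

The highest competing bid is $54,900.
Bidding truthfully at $28,150: the top bid is $54,900 (a rival), so Firm F loses. Payoff = $0.
Bidding $22,100: the top bid is $54,900 (a rival), so Firm F loses. Payoff = $0.
Change = $0 − $0 = $0.
The bid only affects whether you win, not the price — here both bids land on the same side of the top rival bid, so the deviation is payoff-neutral.

Change in payoff: $0.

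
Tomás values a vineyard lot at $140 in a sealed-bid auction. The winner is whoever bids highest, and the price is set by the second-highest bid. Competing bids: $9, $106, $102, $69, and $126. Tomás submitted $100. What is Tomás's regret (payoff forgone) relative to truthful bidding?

$14

The highest competing bid is $126.
Bidding truthfully at $140: Tomás has the top bid, wins, and pays the second-highest bid $126. Payoff = $140 − $126 = $14.
Bidding $100: the top bid is $126 (a rival), so Tomás loses. Payoff = $0.
Regret = truthful payoff − actual payoff = $14 − $0 = $14.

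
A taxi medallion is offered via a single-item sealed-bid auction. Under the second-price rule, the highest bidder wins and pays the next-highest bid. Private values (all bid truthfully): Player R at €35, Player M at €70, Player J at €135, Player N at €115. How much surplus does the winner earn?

Ranking the bids: Player J €135 > Player N €115 > Player M €70 > Player R €35.
Player J wins with the top bid and pays the second-highest, €115.
Surplus = €135 − €115 = €20.

Surplus = €20.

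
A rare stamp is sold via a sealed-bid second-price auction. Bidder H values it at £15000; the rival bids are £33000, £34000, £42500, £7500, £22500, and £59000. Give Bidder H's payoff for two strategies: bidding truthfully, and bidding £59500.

The highest competing bid is £59000.
Bidding truthfully at £15000: the top bid is £59000 (a rival), so Bidder H loses. Payoff = £0.
Bidding £59500: Bidder H has the top bid, wins, and pays the second-highest bid £59000. Payoff = £15000 − £59000 = -£44000.

(a) £0  (b) -£44000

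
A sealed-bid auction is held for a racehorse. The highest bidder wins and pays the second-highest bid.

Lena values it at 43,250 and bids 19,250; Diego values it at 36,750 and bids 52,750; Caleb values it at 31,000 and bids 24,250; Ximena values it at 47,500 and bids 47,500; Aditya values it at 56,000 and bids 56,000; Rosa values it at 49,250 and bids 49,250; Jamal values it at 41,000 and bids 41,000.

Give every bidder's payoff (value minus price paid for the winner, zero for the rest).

Ordered from highest: Aditya 56,000, then Diego 52,750, then Rosa 49,250, then Ximena 47,500, then Jamal 41,000, then Caleb 24,250, then Lena 19,250.
Aditya has the top bid and wins; the price is the second-highest bid, 52,750.
Aditya's payoff = 56,000 − 52,750 = 3,250. All other bidders lose, so their payoff is 0.

Lena 0, Diego 0, Caleb 0, Ximena 0, Aditya 3,250, Rosa 0, Jamal 0.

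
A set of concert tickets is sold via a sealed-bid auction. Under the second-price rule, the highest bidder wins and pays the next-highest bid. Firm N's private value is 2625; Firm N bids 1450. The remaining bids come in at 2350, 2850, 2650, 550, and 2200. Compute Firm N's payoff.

Payoff = 0.

Highest competing bid: 2850.
Firm N's bid 1450 is not the highest, so Firm N loses, pays nothing, and earns zero payoff.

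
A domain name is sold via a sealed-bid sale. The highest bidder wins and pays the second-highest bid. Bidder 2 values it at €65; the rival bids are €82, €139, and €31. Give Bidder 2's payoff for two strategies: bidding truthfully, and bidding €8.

The highest competing bid is €139.
Bidding truthfully at €65: the top bid is €139 (a rival), so Bidder 2 loses. Payoff = €0.
Bidding €8: the top bid is €139 (a rival), so Bidder 2 loses. Payoff = €0.

(a) €0  (b) €0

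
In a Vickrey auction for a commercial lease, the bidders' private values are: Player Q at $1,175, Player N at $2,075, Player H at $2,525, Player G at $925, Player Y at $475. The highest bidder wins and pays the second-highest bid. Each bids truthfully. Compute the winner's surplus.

Sorted high to low: Player H $2,525, then Player N $2,075, then Player Q $1,175, then Player G $925, then Player Y $475.
Player H wins with the top bid and pays the second-highest, $2,075.
Surplus = $2,525 − $2,075 = $450.

Winner's surplus: $450.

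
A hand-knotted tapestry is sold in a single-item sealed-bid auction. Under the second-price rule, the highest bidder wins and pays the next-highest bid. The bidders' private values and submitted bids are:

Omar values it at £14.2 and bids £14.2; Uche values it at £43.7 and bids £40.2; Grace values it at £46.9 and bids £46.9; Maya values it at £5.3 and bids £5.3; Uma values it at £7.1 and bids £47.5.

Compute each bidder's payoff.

Ranking the bids: Uma £47.5, then Grace £46.9, then Uche £40.2, then Omar £14.2, then Maya £5.3.
Uma has the top bid and wins; the price is the second-highest bid, £46.9.
Uma's payoff = £7.1 − £46.9 = -£39.8. All other bidders lose, so their payoff is 0.

Payoffs: Omar £0.0, Uche £0.0, Grace £0.0, Maya £0.0, Uma -£39.8.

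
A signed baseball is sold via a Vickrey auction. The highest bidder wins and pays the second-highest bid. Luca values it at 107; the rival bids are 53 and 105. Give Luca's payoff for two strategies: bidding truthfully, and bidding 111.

The highest competing bid is 105.
Bidding truthfully at 107: Luca has the top bid, wins, and pays the second-highest bid 105. Payoff = 107 − 105 = 2.
Bidding 111: Luca has the top bid, wins, and pays the second-highest bid 105. Payoff = 107 − 105 = 2.
The bid only affects whether you win, not the price — here both bids land on the same side of the top rival bid, so the deviation is payoff-neutral.

Truthful: 2; alternative: 2.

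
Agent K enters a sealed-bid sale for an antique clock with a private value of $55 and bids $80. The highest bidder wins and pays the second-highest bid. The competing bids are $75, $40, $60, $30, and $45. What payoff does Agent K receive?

Payoff = -$20.

Highest competing bid: $75.
Agent K's bid $80 is the highest overall, so Agent K wins and pays the second-highest bid, $75.
Payoff = value − price = $55 − $75 = -$20.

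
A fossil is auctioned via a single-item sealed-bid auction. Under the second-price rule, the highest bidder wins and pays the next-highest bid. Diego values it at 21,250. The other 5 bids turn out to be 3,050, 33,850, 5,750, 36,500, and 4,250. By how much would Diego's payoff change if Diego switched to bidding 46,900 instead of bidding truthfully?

The highest competing bid is 36,500.
Bidding truthfully at 21,250: the top bid is 36,500 (a rival), so Diego loses. Payoff = 0.
Bidding 46,900: Diego has the top bid, wins, and pays the second-highest bid 36,500. Payoff = 21,250 − 36,500 = -15,250.
Change = -15,250 − 0 = -15,250.
This is the dominant-strategy logic: truthful bidding weakly beats any alternative.

Change in payoff: -15,250.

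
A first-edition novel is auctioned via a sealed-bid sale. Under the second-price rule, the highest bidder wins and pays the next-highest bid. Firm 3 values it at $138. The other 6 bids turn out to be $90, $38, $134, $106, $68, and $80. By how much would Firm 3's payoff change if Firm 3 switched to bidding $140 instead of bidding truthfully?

Change in payoff: $0.

The highest competing bid is $134.
Bidding truthfully at $138: Firm 3 has the top bid, wins, and pays the second-highest bid $134. Payoff = $138 − $134 = $4.
Bidding $140: Firm 3 has the top bid, wins, and pays the second-highest bid $134. Payoff = $138 − $134 = $4.
Change = $4 − $4 = $0.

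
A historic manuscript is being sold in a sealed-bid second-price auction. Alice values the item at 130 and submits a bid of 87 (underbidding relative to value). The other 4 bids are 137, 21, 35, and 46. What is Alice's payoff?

Alice's payoff: 0.

Highest competing bid: 137.
Alice's bid 87 is not the highest, so Alice loses, pays nothing, and earns zero payoff.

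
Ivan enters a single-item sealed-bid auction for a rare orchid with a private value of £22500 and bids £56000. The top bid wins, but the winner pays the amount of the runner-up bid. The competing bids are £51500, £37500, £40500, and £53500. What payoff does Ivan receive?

Payoff = -£31000.

Highest competing bid: £53500.
Ivan's bid £56000 is the highest overall, so Ivan wins and pays the second-highest bid, £53500.
Payoff = value − price = £22500 − £53500 = -£31000.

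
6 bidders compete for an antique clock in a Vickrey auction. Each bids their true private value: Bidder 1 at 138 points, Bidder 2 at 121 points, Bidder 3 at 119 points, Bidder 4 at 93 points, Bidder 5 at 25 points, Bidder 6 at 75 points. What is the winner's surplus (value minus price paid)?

Surplus = 17 points.

Ordered from highest: Bidder 1 138 points, then Bidder 2 121 points, then Bidder 3 119 points, then Bidder 4 93 points, then Bidder 6 75 points, then Bidder 5 25 points.
Bidder 1 wins with the top bid and pays the second-highest, 121 points.
Surplus = 138 points − 121 points = 17 points.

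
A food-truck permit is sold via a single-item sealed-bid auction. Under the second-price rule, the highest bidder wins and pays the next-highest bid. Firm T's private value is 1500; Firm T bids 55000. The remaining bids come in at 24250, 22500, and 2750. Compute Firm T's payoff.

Highest competing bid: 24250.
Firm T's bid 55000 is the highest overall, so Firm T wins and pays the second-highest bid, 24250.
Payoff = value − price = 1500 − 24250 = -22750.
Overbidding won the item at a price above value — truthful bidding would have avoided this loss.

Firm T's payoff: -22750.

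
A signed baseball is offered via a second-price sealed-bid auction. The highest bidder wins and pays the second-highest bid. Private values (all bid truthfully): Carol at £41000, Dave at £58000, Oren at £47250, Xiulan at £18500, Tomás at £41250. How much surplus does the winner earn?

£10750

Ordered from highest: Dave £58000, then Oren £47250, then Tomás £41250, then Carol £41000, then Xiulan £18500.
Dave wins with the top bid and pays the second-highest, £47250.
Surplus = £58000 − £47250 = £10750.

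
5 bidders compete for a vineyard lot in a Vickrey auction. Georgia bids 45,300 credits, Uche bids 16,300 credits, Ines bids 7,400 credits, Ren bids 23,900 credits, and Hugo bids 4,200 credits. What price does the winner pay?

Bids in descending order: Georgia 45,300 credits; Ren 23,900 credits; Uche 16,300 credits; Ines 7,400 credits; Hugo 4,200 credits.
Georgia has the highest bid, so Georgia wins.
The second-highest bid is 23,900 credits, so that is what Georgia pays.

Price paid: 23,900 credits.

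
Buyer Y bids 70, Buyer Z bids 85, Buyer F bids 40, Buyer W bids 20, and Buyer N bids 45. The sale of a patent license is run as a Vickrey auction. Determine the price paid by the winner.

Bids in descending order: Buyer Z 85 > Buyer Y 70 > Buyer N 45 > Buyer F 40 > Buyer W 20.
Buyer Z has the highest bid, so Buyer Z wins.
The second-highest bid is 70, so that is what Buyer Z pays.

The winner pays 70.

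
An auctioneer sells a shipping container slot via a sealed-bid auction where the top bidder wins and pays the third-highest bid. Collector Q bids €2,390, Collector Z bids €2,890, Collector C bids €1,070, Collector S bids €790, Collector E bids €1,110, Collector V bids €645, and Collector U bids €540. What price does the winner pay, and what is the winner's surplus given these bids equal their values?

Bids in descending order: Collector Z €2,890; Collector Q €2,390; Collector E €1,110; Collector C €1,070; Collector S €790; Collector V €645; Collector U €540.
Collector Z is the highest bidder, so Collector Z wins.
Under the third-price rule, the price is the third-highest bid: €1,110.
Surplus = €2,890 − €1,110 = €1,780.

The winner pays €1,110 for a surplus of €1,780.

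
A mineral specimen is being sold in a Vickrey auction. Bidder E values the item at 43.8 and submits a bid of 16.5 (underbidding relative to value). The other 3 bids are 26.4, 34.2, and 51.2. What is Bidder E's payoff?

Highest competing bid: 51.2.
Bidder E's bid 16.5 is not the highest, so Bidder E loses, pays nothing, and earns zero payoff.

Bidder E's payoff: 0.0.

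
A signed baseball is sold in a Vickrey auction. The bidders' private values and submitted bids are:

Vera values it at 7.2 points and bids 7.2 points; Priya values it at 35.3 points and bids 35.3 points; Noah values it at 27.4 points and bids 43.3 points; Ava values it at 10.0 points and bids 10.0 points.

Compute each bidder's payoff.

Bids in descending order: Noah 43.3 points > Priya 35.3 points > Ava 10.0 points > Vera 7.2 points.
Noah has the top bid and wins; the price is the second-highest bid, 35.3 points.
Noah's payoff = 27.4 points − 35.3 points = -7.9 points. All other bidders lose, so their payoff is 0.

Vera 0.0 points, Priya 0.0 points, Noah -7.9 points, Ava 0.0 points.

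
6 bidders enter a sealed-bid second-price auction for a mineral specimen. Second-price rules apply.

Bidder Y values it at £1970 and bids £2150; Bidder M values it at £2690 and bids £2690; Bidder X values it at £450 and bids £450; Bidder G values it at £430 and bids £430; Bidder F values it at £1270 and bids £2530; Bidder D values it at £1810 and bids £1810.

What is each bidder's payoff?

Payoffs: Bidder Y £0, Bidder M £160, Bidder X £0, Bidder G £0, Bidder F £0, Bidder D £0.

Sorted high to low: Bidder M £2690, then Bidder F £2530, then Bidder Y £2150, then Bidder D £1810, then Bidder X £450, then Bidder G £430.
Bidder M has the top bid and wins; the price is the second-highest bid, £2530.
Bidder M's payoff = £2690 − £2530 = £160. All other bidders lose, so their payoff is 0.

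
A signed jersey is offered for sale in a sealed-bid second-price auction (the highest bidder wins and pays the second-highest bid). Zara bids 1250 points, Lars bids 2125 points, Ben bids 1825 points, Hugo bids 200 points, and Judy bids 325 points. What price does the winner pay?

Bids in descending order: Lars 2125 points, then Ben 1825 points, then Zara 1250 points, then Judy 325 points, then Hugo 200 points.
Lars is the highest bidder, so Lars wins.
Under the second-price rule, the price is the second-highest bid: 1825 points.

Price paid: 1825 points.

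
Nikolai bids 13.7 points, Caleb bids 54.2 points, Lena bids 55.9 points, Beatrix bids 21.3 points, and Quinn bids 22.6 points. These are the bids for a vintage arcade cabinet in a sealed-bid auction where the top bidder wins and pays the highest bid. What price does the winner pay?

Price paid: 55.9 points.

Ranking the bids: Lena 55.9 points, then Caleb 54.2 points, then Quinn 22.6 points, then Beatrix 21.3 points, then Nikolai 13.7 points.
Lena is the highest bidder, so Lena wins.
Under the first-price rule, the price is the highest bid: 55.9 points.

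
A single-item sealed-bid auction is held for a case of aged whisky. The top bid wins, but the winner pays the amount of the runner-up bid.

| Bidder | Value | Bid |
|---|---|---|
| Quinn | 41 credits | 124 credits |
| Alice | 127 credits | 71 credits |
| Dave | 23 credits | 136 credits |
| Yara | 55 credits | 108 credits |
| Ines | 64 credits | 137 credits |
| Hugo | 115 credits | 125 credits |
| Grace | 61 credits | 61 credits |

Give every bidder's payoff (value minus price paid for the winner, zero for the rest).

Quinn 0 credits, Alice 0 credits, Dave 0 credits, Yara 0 credits, Ines -72 credits, Hugo 0 credits, Grace 0 credits.

Bids in descending order: Ines 137 credits > Dave 136 credits > Hugo 125 credits > Quinn 124 credits > Yara 108 credits > Alice 71 credits > Grace 61 credits.
Ines has the top bid and wins; the price is the second-highest bid, 136 credits.
Ines's payoff = 64 credits − 136 credits = -72 credits. All other bidders lose, so their payoff is 0.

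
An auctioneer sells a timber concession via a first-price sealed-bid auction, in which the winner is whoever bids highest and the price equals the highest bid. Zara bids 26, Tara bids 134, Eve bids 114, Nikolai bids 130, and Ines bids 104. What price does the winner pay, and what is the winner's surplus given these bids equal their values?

Ranking the bids: Tara 134; Nikolai 130; Eve 114; Ines 104; Zara 26.
Tara is the highest bidder, so Tara wins.
Under the first-price rule, the price is the highest bid: 134.
Surplus = 134 − 134 = 0.

Price 134; surplus 0.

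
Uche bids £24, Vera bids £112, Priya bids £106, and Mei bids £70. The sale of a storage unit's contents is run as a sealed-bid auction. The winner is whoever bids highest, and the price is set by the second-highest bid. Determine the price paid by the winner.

The winner pays £106.

Sorted high to low: Vera £112, then Priya £106, then Mei £70, then Uche £24.
Vera has the highest bid, so Vera wins.
The second-highest bid is £106, so that is what Vera pays.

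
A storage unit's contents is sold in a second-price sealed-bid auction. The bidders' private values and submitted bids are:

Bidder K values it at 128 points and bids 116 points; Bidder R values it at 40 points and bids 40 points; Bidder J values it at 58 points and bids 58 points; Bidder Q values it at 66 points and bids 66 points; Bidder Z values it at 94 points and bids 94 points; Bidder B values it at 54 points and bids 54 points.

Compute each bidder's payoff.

Ordered from highest: Bidder K 116 points > Bidder Z 94 points > Bidder Q 66 points > Bidder J 58 points > Bidder B 54 points > Bidder R 40 points.
Bidder K has the top bid and wins; the price is the second-highest bid, 94 points.
Bidder K's payoff = 128 points − 94 points = 34 points. All other bidders lose, so their payoff is 0.

Bidder K 34 points, Bidder R 0 points, Bidder J 0 points, Bidder Q 0 points, Bidder Z 0 points, Bidder B 0 points.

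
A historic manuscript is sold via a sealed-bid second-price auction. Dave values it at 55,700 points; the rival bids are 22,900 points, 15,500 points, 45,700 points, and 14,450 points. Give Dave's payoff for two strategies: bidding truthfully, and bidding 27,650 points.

(a) 10,000 points  (b) 0 points

The highest competing bid is 45,700 points.
Bidding truthfully at 55,700 points: Dave has the top bid, wins, and pays the second-highest bid 45,700 points. Payoff = 55,700 points − 45,700 points = 10,000 points.
Bidding 27,650 points: the top bid is 45,700 points (a rival), so Dave loses. Payoff = 0 points.
Deviating from a truthful bid can only lose payoff in a second-price auction — never gain.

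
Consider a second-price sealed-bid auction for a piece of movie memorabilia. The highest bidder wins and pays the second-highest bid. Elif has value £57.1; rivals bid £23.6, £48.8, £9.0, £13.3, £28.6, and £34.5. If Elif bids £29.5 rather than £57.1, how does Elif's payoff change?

The highest competing bid is £48.8.
Bidding truthfully at £57.1: Elif has the top bid, wins, and pays the second-highest bid £48.8. Payoff = £57.1 − £48.8 = £8.3.
Bidding £29.5: the top bid is £48.8 (a rival), so Elif loses. Payoff = £0.0.
Change = £0.0 − £8.3 = -£8.3.

-£8.3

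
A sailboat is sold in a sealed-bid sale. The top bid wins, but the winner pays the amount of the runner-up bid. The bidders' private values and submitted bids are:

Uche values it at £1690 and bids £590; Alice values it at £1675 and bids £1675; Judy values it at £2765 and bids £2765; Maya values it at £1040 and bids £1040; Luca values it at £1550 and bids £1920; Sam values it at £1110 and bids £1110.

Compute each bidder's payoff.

Sorted high to low: Judy £2765 > Luca £1920 > Alice £1675 > Sam £1110 > Maya £1040 > Uche £590.
Judy has the top bid and wins; the price is the second-highest bid, £1920.
Judy's payoff = £2765 − £1920 = £845. All other bidders lose, so their payoff is 0.

Payoffs: Uche £0, Alice £0, Judy £845, Maya £0, Luca £0, Sam £0.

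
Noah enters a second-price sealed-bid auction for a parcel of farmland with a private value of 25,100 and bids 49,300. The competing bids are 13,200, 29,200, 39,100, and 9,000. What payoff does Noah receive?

Highest competing bid: 39,100.
Noah's bid 49,300 is the highest overall, so Noah wins and pays the second-highest bid, 39,100.
Payoff = value − price = 25,100 − 39,100 = -14,000.
Overbidding won the item at a price above value — truthful bidding would have avoided this loss.

Payoff = -14,000.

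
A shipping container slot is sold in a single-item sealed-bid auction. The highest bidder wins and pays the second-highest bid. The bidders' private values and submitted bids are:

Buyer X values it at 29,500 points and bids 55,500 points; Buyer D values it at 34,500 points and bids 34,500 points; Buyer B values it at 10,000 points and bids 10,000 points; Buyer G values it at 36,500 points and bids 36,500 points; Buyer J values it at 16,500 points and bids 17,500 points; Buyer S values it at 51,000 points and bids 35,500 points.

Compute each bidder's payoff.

Ranking the bids: Buyer X 55,500 points; Buyer G 36,500 points; Buyer S 35,500 points; Buyer D 34,500 points; Buyer J 17,500 points; Buyer B 10,000 points.
Buyer X has the top bid and wins; the price is the second-highest bid, 36,500 points.
Buyer X's payoff = 29,500 points − 36,500 points = -7,000 points. All other bidders lose, so their payoff is 0.

Payoffs: Buyer X -7,000 points, Buyer D 0 points, Buyer B 0 points, Buyer G 0 points, Buyer J 0 points, Buyer S 0 points.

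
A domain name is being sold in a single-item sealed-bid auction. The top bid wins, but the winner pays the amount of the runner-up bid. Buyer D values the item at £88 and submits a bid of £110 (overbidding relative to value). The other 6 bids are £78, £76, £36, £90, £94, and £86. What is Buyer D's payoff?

Buyer D's payoff: -£6.

Highest competing bid: £94.
Buyer D's bid £110 is the highest overall, so Buyer D wins and pays the second-highest bid, £94.
Payoff = value − price = £88 − £94 = -£6.
Overbidding won the item at a price above value — truthful bidding would have avoided this loss.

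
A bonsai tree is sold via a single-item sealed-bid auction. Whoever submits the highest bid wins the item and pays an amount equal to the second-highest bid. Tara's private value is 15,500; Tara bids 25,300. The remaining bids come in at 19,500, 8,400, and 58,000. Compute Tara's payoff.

0

Highest competing bid: 58,000.
Tara's bid 25,300 is not the highest, so Tara loses, pays nothing, and earns zero payoff.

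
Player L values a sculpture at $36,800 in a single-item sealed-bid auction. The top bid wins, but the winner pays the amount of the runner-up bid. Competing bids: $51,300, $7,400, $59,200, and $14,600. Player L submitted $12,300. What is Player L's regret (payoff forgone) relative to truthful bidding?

$0

The highest competing bid is $59,200.
Bidding truthfully at $36,800: the top bid is $59,200 (a rival), so Player L loses. Payoff = $0.
Bidding $12,300: the top bid is $59,200 (a rival), so Player L loses. Payoff = $0.
Regret = truthful payoff − actual payoff = $0 − $0 = $0.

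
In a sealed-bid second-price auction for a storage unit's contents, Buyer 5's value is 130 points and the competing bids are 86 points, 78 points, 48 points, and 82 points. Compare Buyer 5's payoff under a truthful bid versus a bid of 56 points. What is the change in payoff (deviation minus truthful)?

-44 points

The highest competing bid is 86 points.
Bidding truthfully at 130 points: Buyer 5 has the top bid, wins, and pays the second-highest bid 86 points. Payoff = 130 points − 86 points = 44 points.
Bidding 56 points: the top bid is 86 points (a rival), so Buyer 5 loses. Payoff = 0 points.
Change = 0 points − 44 points = -44 points.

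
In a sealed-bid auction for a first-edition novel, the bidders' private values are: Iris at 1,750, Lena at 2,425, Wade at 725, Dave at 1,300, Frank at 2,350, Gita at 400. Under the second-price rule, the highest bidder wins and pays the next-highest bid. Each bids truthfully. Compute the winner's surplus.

75

Bids in descending order: Lena 2,425; Frank 2,350; Iris 1,750; Dave 1,300; Wade 725; Gita 400.
Lena wins with the top bid and pays the second-highest, 2,350.
Surplus = 2,425 − 2,350 = 75.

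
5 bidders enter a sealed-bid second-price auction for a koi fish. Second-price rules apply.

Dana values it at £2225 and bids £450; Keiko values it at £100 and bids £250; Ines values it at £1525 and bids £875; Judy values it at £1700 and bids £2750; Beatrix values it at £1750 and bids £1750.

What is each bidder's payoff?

Dana £0, Keiko £0, Ines £0, Judy -£50, Beatrix £0.

Bids in descending order: Judy £2750, then Beatrix £1750, then Ines £875, then Dana £450, then Keiko £250.
Judy has the top bid and wins; the price is the second-highest bid, £1750.
Judy's payoff = £1700 − £1750 = -£50. All other bidders lose, so their payoff is 0.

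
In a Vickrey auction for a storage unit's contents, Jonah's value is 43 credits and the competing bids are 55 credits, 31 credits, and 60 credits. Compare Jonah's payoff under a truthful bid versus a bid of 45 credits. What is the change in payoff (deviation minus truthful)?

The highest competing bid is 60 credits.
Bidding truthfully at 43 credits: the top bid is 60 credits (a rival), so Jonah loses. Payoff = 0 credits.
Bidding 45 credits: the top bid is 60 credits (a rival), so Jonah loses. Payoff = 0 credits.
Change = 0 credits − 0 credits = 0 credits.

Payoff change: 0 credits.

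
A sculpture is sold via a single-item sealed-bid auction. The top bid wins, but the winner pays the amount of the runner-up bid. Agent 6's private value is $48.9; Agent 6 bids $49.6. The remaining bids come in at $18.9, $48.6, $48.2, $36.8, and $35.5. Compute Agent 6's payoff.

Highest competing bid: $48.6.
Agent 6's bid $49.6 is the highest overall, so Agent 6 wins and pays the second-highest bid, $48.6.
Payoff = value − price = $48.9 − $48.6 = $0.3.

Payoff = $0.3.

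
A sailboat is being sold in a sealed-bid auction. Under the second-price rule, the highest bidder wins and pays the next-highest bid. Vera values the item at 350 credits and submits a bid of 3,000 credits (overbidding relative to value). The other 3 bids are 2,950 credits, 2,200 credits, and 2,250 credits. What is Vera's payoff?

Highest competing bid: 2,950 credits.
Vera's bid 3,000 credits is the highest overall, so Vera wins and pays the second-highest bid, 2,950 credits.
Payoff = value − price = 350 credits − 2,950 credits = -2,600 credits.
Overbidding won the item at a price above value — truthful bidding would have avoided this loss.

Vera's payoff: -2,600 credits.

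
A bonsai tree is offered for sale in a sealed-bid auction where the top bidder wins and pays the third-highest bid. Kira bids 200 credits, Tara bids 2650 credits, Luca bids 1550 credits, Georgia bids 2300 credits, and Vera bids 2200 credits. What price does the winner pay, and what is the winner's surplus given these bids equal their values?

Sorted high to low: Tara 2650 credits; Georgia 2300 credits; Vera 2200 credits; Luca 1550 credits; Kira 200 credits.
Tara is the highest bidder, so Tara wins.
Under the third-price rule, the price is the third-highest bid: 2200 credits.
Surplus = 2650 credits − 2200 credits = 450 credits.

The winner pays 2200 credits for a surplus of 450 credits.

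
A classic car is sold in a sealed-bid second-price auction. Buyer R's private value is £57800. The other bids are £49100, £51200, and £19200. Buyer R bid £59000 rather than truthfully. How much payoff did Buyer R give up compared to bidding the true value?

£0

The highest competing bid is £51200.
Bidding truthfully at £57800: Buyer R has the top bid, wins, and pays the second-highest bid £51200. Payoff = £57800 − £51200 = £6600.
Bidding £59000: Buyer R has the top bid, wins, and pays the second-highest bid £51200. Payoff = £57800 − £51200 = £6600.
Regret = truthful payoff − actual payoff = £6600 − £6600 = £0.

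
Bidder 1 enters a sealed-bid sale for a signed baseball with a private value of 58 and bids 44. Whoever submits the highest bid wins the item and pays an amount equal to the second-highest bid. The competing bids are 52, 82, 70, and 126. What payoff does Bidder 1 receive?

Highest competing bid: 126.
Bidder 1's bid 44 is not the highest, so Bidder 1 loses, pays nothing, and earns zero payoff.

The bidder's payoff: 0.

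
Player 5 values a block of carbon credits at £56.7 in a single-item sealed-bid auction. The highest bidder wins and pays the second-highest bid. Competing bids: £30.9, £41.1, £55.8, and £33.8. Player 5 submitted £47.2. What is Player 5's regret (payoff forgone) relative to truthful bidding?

£0.9

The highest competing bid is £55.8.
Bidding truthfully at £56.7: Player 5 has the top bid, wins, and pays the second-highest bid £55.8. Payoff = £56.7 − £55.8 = £0.9.
Bidding £47.2: the top bid is £55.8 (a rival), so Player 5 loses. Payoff = £0.0.
Regret = truthful payoff − actual payoff = £0.9 − £0.0 = £0.9.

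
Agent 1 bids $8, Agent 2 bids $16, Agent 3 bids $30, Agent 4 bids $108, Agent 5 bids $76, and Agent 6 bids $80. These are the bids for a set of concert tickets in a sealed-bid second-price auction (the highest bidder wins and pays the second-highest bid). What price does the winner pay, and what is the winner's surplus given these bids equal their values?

Price $80; surplus $28.

Sorted high to low: Agent 4 $108 > Agent 6 $80 > Agent 5 $76 > Agent 3 $30 > Agent 2 $16 > Agent 1 $8.
Agent 4 is the highest bidder, so Agent 4 wins.
Under the second-price rule, the price is the second-highest bid: $80.
Surplus = $108 − $80 = $28.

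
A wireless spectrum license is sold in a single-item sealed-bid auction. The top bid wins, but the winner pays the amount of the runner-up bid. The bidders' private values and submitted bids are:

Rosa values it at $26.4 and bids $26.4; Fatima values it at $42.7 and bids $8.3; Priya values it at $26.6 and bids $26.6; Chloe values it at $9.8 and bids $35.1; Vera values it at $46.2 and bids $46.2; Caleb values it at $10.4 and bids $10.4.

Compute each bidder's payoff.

Bids in descending order: Vera $46.2; Chloe $35.1; Priya $26.6; Rosa $26.4; Caleb $10.4; Fatima $8.3.
Vera has the top bid and wins; the price is the second-highest bid, $35.1.
Vera's payoff = $46.2 − $35.1 = $11.1. All other bidders lose, so their payoff is 0.

Rosa $0.0, Fatima $0.0, Priya $0.0, Chloe $0.0, Vera $11.1, Caleb $0.0.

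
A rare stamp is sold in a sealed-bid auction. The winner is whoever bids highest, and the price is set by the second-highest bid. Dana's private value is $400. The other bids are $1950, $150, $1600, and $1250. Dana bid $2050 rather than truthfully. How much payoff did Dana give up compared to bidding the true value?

$1550

The highest competing bid is $1950.
Bidding truthfully at $400: the top bid is $1950 (a rival), so Dana loses. Payoff = $0.
Bidding $2050: Dana has the top bid, wins, and pays the second-highest bid $1950. Payoff = $400 − $1950 = -$1550.
Regret = truthful payoff − actual payoff = $0 − -$1550 = $1550.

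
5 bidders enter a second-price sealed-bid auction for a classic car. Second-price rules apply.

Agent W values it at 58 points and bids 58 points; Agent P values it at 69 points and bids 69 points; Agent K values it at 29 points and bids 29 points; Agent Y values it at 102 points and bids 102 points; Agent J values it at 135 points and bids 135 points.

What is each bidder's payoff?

Payoffs: Agent W 0 points, Agent P 0 points, Agent K 0 points, Agent Y 0 points, Agent J 33 points.

Bids in descending order: Agent J 135 points > Agent Y 102 points > Agent P 69 points > Agent W 58 points > Agent K 29 points.
Agent J has the top bid and wins; the price is the second-highest bid, 102 points.
Agent J's payoff = 135 points − 102 points = 33 points. All other bidders lose, so their payoff is 0.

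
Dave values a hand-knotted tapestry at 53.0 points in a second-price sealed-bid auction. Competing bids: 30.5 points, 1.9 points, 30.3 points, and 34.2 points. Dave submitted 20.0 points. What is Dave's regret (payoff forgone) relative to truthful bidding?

Payoff forgone: 18.8 points.

The highest competing bid is 34.2 points.
Bidding truthfully at 53.0 points: Dave has the top bid, wins, and pays the second-highest bid 34.2 points. Payoff = 53.0 points − 34.2 points = 18.8 points.
Bidding 20.0 points: the top bid is 34.2 points (a rival), so Dave loses. Payoff = 0.0 points.
Regret = truthful payoff − actual payoff = 18.8 points − 0.0 points = 18.8 points.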